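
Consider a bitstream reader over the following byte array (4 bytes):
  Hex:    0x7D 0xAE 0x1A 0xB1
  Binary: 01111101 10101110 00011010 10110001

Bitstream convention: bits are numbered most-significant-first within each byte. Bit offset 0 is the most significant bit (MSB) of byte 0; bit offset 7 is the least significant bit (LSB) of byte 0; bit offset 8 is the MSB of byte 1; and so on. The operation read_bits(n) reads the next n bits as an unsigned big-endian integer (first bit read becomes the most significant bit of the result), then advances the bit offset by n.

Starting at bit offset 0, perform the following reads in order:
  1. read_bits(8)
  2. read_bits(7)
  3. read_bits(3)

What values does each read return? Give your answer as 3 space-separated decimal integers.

Answer: 125 87 0

Derivation:
Read 1: bits[0:8] width=8 -> value=125 (bin 01111101); offset now 8 = byte 1 bit 0; 24 bits remain
Read 2: bits[8:15] width=7 -> value=87 (bin 1010111); offset now 15 = byte 1 bit 7; 17 bits remain
Read 3: bits[15:18] width=3 -> value=0 (bin 000); offset now 18 = byte 2 bit 2; 14 bits remain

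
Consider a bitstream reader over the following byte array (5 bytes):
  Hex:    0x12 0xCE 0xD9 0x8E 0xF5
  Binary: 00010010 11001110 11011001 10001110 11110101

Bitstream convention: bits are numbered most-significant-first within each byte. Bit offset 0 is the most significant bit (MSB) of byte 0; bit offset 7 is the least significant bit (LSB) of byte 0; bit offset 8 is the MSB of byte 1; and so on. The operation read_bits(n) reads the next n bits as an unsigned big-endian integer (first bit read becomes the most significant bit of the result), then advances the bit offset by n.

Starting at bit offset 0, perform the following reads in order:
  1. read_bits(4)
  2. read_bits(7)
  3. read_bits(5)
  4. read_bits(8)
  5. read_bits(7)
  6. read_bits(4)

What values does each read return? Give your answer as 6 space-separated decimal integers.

Answer: 1 22 14 217 71 7

Derivation:
Read 1: bits[0:4] width=4 -> value=1 (bin 0001); offset now 4 = byte 0 bit 4; 36 bits remain
Read 2: bits[4:11] width=7 -> value=22 (bin 0010110); offset now 11 = byte 1 bit 3; 29 bits remain
Read 3: bits[11:16] width=5 -> value=14 (bin 01110); offset now 16 = byte 2 bit 0; 24 bits remain
Read 4: bits[16:24] width=8 -> value=217 (bin 11011001); offset now 24 = byte 3 bit 0; 16 bits remain
Read 5: bits[24:31] width=7 -> value=71 (bin 1000111); offset now 31 = byte 3 bit 7; 9 bits remain
Read 6: bits[31:35] width=4 -> value=7 (bin 0111); offset now 35 = byte 4 bit 3; 5 bits remain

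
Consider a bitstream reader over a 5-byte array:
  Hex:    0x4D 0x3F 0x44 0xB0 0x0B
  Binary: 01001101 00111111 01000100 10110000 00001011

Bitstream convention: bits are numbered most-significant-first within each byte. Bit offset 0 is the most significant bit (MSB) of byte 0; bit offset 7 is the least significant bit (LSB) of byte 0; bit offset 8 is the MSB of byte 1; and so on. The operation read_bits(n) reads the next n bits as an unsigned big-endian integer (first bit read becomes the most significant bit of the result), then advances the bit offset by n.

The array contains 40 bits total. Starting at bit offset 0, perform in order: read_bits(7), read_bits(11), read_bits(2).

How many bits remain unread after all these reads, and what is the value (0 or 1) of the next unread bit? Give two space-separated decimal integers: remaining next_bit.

Read 1: bits[0:7] width=7 -> value=38 (bin 0100110); offset now 7 = byte 0 bit 7; 33 bits remain
Read 2: bits[7:18] width=11 -> value=1277 (bin 10011111101); offset now 18 = byte 2 bit 2; 22 bits remain
Read 3: bits[18:20] width=2 -> value=0 (bin 00); offset now 20 = byte 2 bit 4; 20 bits remain

Answer: 20 0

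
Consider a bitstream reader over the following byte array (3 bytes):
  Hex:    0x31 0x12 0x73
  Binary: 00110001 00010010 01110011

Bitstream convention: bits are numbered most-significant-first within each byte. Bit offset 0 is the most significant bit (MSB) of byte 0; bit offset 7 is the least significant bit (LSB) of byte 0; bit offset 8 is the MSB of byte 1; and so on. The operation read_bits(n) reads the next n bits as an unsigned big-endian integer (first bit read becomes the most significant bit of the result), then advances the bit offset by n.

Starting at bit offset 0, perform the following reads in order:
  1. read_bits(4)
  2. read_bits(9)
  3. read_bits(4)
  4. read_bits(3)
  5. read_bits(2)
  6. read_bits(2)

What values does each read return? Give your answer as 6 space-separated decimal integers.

Answer: 3 34 4 7 0 3

Derivation:
Read 1: bits[0:4] width=4 -> value=3 (bin 0011); offset now 4 = byte 0 bit 4; 20 bits remain
Read 2: bits[4:13] width=9 -> value=34 (bin 000100010); offset now 13 = byte 1 bit 5; 11 bits remain
Read 3: bits[13:17] width=4 -> value=4 (bin 0100); offset now 17 = byte 2 bit 1; 7 bits remain
Read 4: bits[17:20] width=3 -> value=7 (bin 111); offset now 20 = byte 2 bit 4; 4 bits remain
Read 5: bits[20:22] width=2 -> value=0 (bin 00); offset now 22 = byte 2 bit 6; 2 bits remain
Read 6: bits[22:24] width=2 -> value=3 (bin 11); offset now 24 = byte 3 bit 0; 0 bits remain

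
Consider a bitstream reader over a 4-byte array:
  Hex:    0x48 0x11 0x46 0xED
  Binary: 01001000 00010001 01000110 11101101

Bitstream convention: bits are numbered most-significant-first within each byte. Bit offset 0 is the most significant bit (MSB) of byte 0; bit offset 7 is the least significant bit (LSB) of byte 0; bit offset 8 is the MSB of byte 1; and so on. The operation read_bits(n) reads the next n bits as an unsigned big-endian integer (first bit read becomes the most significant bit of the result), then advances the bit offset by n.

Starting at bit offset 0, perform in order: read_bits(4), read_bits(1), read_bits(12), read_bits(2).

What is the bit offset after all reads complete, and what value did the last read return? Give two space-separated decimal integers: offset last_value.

Read 1: bits[0:4] width=4 -> value=4 (bin 0100); offset now 4 = byte 0 bit 4; 28 bits remain
Read 2: bits[4:5] width=1 -> value=1 (bin 1); offset now 5 = byte 0 bit 5; 27 bits remain
Read 3: bits[5:17] width=12 -> value=34 (bin 000000100010); offset now 17 = byte 2 bit 1; 15 bits remain
Read 4: bits[17:19] width=2 -> value=2 (bin 10); offset now 19 = byte 2 bit 3; 13 bits remain

Answer: 19 2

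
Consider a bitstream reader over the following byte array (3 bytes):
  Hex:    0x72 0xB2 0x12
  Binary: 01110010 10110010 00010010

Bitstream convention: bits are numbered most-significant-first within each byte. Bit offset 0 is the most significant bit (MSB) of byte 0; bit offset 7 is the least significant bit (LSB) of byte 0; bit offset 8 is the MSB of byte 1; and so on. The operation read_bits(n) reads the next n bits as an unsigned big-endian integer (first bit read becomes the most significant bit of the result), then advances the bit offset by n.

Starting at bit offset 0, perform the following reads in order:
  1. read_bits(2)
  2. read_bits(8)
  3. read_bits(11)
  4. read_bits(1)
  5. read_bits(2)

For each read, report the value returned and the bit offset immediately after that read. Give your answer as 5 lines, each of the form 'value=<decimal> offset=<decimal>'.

Read 1: bits[0:2] width=2 -> value=1 (bin 01); offset now 2 = byte 0 bit 2; 22 bits remain
Read 2: bits[2:10] width=8 -> value=202 (bin 11001010); offset now 10 = byte 1 bit 2; 14 bits remain
Read 3: bits[10:21] width=11 -> value=1602 (bin 11001000010); offset now 21 = byte 2 bit 5; 3 bits remain
Read 4: bits[21:22] width=1 -> value=0 (bin 0); offset now 22 = byte 2 bit 6; 2 bits remain
Read 5: bits[22:24] width=2 -> value=2 (bin 10); offset now 24 = byte 3 bit 0; 0 bits remain

Answer: value=1 offset=2
value=202 offset=10
value=1602 offset=21
value=0 offset=22
value=2 offset=24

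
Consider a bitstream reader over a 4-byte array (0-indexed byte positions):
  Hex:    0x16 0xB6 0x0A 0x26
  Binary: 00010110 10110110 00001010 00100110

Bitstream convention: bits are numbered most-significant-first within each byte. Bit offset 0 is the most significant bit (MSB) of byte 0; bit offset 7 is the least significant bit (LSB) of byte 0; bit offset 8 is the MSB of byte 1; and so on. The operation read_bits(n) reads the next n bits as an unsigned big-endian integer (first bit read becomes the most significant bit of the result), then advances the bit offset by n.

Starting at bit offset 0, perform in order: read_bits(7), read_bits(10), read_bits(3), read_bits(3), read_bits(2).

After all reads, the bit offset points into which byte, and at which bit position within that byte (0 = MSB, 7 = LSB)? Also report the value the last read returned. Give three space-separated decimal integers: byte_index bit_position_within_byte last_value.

Answer: 3 1 0

Derivation:
Read 1: bits[0:7] width=7 -> value=11 (bin 0001011); offset now 7 = byte 0 bit 7; 25 bits remain
Read 2: bits[7:17] width=10 -> value=364 (bin 0101101100); offset now 17 = byte 2 bit 1; 15 bits remain
Read 3: bits[17:20] width=3 -> value=0 (bin 000); offset now 20 = byte 2 bit 4; 12 bits remain
Read 4: bits[20:23] width=3 -> value=5 (bin 101); offset now 23 = byte 2 bit 7; 9 bits remain
Read 5: bits[23:25] width=2 -> value=0 (bin 00); offset now 25 = byte 3 bit 1; 7 bits remain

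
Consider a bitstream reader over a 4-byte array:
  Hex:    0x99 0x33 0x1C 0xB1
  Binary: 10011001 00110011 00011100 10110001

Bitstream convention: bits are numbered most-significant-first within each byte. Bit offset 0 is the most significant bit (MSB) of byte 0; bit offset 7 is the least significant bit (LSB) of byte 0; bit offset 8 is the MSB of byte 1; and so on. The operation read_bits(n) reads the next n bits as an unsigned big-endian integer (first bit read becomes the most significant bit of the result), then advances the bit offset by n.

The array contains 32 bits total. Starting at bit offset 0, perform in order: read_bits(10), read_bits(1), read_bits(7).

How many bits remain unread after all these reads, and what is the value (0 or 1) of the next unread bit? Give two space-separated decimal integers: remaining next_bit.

Answer: 14 0

Derivation:
Read 1: bits[0:10] width=10 -> value=612 (bin 1001100100); offset now 10 = byte 1 bit 2; 22 bits remain
Read 2: bits[10:11] width=1 -> value=1 (bin 1); offset now 11 = byte 1 bit 3; 21 bits remain
Read 3: bits[11:18] width=7 -> value=76 (bin 1001100); offset now 18 = byte 2 bit 2; 14 bits remain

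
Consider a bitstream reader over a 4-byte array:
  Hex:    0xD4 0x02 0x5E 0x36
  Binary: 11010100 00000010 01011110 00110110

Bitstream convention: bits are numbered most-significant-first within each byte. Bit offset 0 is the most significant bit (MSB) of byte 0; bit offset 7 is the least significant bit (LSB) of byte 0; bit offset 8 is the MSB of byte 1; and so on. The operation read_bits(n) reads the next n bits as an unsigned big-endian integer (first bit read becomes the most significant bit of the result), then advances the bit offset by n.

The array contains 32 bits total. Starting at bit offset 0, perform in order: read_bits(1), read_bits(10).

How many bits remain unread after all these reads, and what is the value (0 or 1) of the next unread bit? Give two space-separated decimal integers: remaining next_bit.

Answer: 21 0

Derivation:
Read 1: bits[0:1] width=1 -> value=1 (bin 1); offset now 1 = byte 0 bit 1; 31 bits remain
Read 2: bits[1:11] width=10 -> value=672 (bin 1010100000); offset now 11 = byte 1 bit 3; 21 bits remain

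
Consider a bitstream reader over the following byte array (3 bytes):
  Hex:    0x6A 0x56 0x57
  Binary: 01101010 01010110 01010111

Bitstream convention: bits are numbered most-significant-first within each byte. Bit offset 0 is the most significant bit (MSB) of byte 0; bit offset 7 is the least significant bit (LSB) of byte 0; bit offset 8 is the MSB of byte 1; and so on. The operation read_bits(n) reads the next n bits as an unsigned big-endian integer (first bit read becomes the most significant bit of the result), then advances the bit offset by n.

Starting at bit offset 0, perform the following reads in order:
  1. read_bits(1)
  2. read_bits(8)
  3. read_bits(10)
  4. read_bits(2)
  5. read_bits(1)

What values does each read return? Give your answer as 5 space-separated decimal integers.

Read 1: bits[0:1] width=1 -> value=0 (bin 0); offset now 1 = byte 0 bit 1; 23 bits remain
Read 2: bits[1:9] width=8 -> value=212 (bin 11010100); offset now 9 = byte 1 bit 1; 15 bits remain
Read 3: bits[9:19] width=10 -> value=690 (bin 1010110010); offset now 19 = byte 2 bit 3; 5 bits remain
Read 4: bits[19:21] width=2 -> value=2 (bin 10); offset now 21 = byte 2 bit 5; 3 bits remain
Read 5: bits[21:22] width=1 -> value=1 (bin 1); offset now 22 = byte 2 bit 6; 2 bits remain

Answer: 0 212 690 2 1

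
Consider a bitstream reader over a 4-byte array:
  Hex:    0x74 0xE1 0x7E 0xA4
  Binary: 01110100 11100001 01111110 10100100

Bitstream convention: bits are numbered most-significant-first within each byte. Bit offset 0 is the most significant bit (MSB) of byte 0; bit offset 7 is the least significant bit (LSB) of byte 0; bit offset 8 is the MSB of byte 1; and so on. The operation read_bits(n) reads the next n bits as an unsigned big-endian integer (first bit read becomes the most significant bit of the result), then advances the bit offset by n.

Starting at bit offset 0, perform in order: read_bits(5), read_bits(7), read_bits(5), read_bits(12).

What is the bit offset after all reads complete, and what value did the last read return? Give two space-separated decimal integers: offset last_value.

Read 1: bits[0:5] width=5 -> value=14 (bin 01110); offset now 5 = byte 0 bit 5; 27 bits remain
Read 2: bits[5:12] width=7 -> value=78 (bin 1001110); offset now 12 = byte 1 bit 4; 20 bits remain
Read 3: bits[12:17] width=5 -> value=2 (bin 00010); offset now 17 = byte 2 bit 1; 15 bits remain
Read 4: bits[17:29] width=12 -> value=4052 (bin 111111010100); offset now 29 = byte 3 bit 5; 3 bits remain

Answer: 29 4052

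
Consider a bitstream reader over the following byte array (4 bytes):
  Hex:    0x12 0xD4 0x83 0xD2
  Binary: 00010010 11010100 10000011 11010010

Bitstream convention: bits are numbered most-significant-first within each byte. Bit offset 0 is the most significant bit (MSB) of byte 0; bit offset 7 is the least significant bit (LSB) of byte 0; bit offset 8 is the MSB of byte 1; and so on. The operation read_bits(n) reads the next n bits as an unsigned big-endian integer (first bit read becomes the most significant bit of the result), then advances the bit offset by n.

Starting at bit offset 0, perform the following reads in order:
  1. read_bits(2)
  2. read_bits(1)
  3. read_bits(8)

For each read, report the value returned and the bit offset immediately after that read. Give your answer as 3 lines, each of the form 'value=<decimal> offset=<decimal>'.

Read 1: bits[0:2] width=2 -> value=0 (bin 00); offset now 2 = byte 0 bit 2; 30 bits remain
Read 2: bits[2:3] width=1 -> value=0 (bin 0); offset now 3 = byte 0 bit 3; 29 bits remain
Read 3: bits[3:11] width=8 -> value=150 (bin 10010110); offset now 11 = byte 1 bit 3; 21 bits remain

Answer: value=0 offset=2
value=0 offset=3
value=150 offset=11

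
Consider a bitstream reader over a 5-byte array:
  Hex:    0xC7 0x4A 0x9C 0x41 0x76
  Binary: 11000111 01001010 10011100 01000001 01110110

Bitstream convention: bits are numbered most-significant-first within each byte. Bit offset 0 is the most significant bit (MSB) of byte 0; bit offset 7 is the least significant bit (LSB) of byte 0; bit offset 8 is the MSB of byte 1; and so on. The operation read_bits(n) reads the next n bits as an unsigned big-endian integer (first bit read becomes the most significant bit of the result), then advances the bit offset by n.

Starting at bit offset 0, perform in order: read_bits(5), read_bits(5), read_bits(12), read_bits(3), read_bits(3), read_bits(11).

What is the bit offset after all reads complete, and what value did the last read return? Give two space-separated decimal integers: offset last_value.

Answer: 39 187

Derivation:
Read 1: bits[0:5] width=5 -> value=24 (bin 11000); offset now 5 = byte 0 bit 5; 35 bits remain
Read 2: bits[5:10] width=5 -> value=29 (bin 11101); offset now 10 = byte 1 bit 2; 30 bits remain
Read 3: bits[10:22] width=12 -> value=679 (bin 001010100111); offset now 22 = byte 2 bit 6; 18 bits remain
Read 4: bits[22:25] width=3 -> value=0 (bin 000); offset now 25 = byte 3 bit 1; 15 bits remain
Read 5: bits[25:28] width=3 -> value=4 (bin 100); offset now 28 = byte 3 bit 4; 12 bits remain
Read 6: bits[28:39] width=11 -> value=187 (bin 00010111011); offset now 39 = byte 4 bit 7; 1 bits remain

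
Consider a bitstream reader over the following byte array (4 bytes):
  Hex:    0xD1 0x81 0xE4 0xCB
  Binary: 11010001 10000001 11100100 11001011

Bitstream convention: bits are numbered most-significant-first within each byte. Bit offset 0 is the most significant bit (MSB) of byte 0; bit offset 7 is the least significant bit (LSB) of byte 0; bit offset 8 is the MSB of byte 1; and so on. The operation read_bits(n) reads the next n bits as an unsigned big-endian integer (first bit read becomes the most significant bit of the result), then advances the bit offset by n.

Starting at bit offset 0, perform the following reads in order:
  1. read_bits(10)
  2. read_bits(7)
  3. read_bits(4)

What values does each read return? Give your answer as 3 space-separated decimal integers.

Answer: 838 3 12

Derivation:
Read 1: bits[0:10] width=10 -> value=838 (bin 1101000110); offset now 10 = byte 1 bit 2; 22 bits remain
Read 2: bits[10:17] width=7 -> value=3 (bin 0000011); offset now 17 = byte 2 bit 1; 15 bits remain
Read 3: bits[17:21] width=4 -> value=12 (bin 1100); offset now 21 = byte 2 bit 5; 11 bits remain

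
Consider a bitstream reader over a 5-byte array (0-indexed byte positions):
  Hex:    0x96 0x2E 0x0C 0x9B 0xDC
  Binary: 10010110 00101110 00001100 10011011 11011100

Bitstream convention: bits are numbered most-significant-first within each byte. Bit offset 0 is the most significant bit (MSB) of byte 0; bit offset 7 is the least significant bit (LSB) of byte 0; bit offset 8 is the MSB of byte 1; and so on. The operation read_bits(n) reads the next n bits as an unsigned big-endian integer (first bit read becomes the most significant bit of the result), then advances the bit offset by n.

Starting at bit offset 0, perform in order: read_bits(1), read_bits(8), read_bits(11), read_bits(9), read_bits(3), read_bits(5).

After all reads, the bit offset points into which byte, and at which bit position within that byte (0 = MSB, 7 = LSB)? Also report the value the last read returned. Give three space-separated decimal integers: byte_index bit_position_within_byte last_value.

Read 1: bits[0:1] width=1 -> value=1 (bin 1); offset now 1 = byte 0 bit 1; 39 bits remain
Read 2: bits[1:9] width=8 -> value=44 (bin 00101100); offset now 9 = byte 1 bit 1; 31 bits remain
Read 3: bits[9:20] width=11 -> value=736 (bin 01011100000); offset now 20 = byte 2 bit 4; 20 bits remain
Read 4: bits[20:29] width=9 -> value=403 (bin 110010011); offset now 29 = byte 3 bit 5; 11 bits remain
Read 5: bits[29:32] width=3 -> value=3 (bin 011); offset now 32 = byte 4 bit 0; 8 bits remain
Read 6: bits[32:37] width=5 -> value=27 (bin 11011); offset now 37 = byte 4 bit 5; 3 bits remain

Answer: 4 5 27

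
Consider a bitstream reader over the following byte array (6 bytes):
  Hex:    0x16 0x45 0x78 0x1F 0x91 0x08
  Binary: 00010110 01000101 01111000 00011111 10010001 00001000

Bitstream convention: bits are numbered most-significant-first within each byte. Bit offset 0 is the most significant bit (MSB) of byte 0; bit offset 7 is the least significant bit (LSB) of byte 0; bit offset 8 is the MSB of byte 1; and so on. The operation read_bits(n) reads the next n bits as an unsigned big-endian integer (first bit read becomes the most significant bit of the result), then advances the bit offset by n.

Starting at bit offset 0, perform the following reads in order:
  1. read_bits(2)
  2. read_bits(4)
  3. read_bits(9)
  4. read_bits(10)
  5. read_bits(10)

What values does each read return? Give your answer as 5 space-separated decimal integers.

Read 1: bits[0:2] width=2 -> value=0 (bin 00); offset now 2 = byte 0 bit 2; 46 bits remain
Read 2: bits[2:6] width=4 -> value=5 (bin 0101); offset now 6 = byte 0 bit 6; 42 bits remain
Read 3: bits[6:15] width=9 -> value=290 (bin 100100010); offset now 15 = byte 1 bit 7; 33 bits remain
Read 4: bits[15:25] width=10 -> value=752 (bin 1011110000); offset now 25 = byte 3 bit 1; 23 bits remain
Read 5: bits[25:35] width=10 -> value=252 (bin 0011111100); offset now 35 = byte 4 bit 3; 13 bits remain

Answer: 0 5 290 752 252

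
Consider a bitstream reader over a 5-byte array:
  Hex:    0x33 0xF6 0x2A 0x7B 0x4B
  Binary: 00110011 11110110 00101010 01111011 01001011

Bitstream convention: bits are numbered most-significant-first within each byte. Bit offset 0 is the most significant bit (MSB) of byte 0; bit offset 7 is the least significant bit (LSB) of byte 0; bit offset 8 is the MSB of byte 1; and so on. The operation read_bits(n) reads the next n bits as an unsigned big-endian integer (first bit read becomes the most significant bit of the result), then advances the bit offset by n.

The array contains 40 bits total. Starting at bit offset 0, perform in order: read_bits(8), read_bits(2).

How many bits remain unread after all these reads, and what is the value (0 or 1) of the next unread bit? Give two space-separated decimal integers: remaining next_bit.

Read 1: bits[0:8] width=8 -> value=51 (bin 00110011); offset now 8 = byte 1 bit 0; 32 bits remain
Read 2: bits[8:10] width=2 -> value=3 (bin 11); offset now 10 = byte 1 bit 2; 30 bits remain

Answer: 30 1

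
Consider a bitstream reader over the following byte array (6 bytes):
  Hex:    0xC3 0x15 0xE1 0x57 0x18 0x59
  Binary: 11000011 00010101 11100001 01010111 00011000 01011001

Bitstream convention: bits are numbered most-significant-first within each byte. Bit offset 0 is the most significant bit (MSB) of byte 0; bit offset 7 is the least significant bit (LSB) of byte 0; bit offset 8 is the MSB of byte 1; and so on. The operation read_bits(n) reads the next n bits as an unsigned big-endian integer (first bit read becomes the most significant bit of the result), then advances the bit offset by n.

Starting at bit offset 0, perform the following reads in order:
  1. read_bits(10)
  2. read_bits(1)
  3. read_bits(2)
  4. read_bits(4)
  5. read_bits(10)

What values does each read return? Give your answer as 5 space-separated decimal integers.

Read 1: bits[0:10] width=10 -> value=780 (bin 1100001100); offset now 10 = byte 1 bit 2; 38 bits remain
Read 2: bits[10:11] width=1 -> value=0 (bin 0); offset now 11 = byte 1 bit 3; 37 bits remain
Read 3: bits[11:13] width=2 -> value=2 (bin 10); offset now 13 = byte 1 bit 5; 35 bits remain
Read 4: bits[13:17] width=4 -> value=11 (bin 1011); offset now 17 = byte 2 bit 1; 31 bits remain
Read 5: bits[17:27] width=10 -> value=778 (bin 1100001010); offset now 27 = byte 3 bit 3; 21 bits remain

Answer: 780 0 2 11 778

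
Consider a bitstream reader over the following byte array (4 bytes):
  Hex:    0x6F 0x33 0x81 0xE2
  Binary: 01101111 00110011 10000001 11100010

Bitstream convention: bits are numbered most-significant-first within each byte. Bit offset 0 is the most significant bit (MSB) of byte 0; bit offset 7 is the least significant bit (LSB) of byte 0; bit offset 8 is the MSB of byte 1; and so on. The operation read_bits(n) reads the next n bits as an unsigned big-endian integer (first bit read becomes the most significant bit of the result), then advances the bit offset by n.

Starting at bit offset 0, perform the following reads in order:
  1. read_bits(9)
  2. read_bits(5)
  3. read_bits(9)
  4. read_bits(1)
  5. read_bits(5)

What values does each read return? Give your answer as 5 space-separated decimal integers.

Answer: 222 12 448 1 28

Derivation:
Read 1: bits[0:9] width=9 -> value=222 (bin 011011110); offset now 9 = byte 1 bit 1; 23 bits remain
Read 2: bits[9:14] width=5 -> value=12 (bin 01100); offset now 14 = byte 1 bit 6; 18 bits remain
Read 3: bits[14:23] width=9 -> value=448 (bin 111000000); offset now 23 = byte 2 bit 7; 9 bits remain
Read 4: bits[23:24] width=1 -> value=1 (bin 1); offset now 24 = byte 3 bit 0; 8 bits remain
Read 5: bits[24:29] width=5 -> value=28 (bin 11100); offset now 29 = byte 3 bit 5; 3 bits remain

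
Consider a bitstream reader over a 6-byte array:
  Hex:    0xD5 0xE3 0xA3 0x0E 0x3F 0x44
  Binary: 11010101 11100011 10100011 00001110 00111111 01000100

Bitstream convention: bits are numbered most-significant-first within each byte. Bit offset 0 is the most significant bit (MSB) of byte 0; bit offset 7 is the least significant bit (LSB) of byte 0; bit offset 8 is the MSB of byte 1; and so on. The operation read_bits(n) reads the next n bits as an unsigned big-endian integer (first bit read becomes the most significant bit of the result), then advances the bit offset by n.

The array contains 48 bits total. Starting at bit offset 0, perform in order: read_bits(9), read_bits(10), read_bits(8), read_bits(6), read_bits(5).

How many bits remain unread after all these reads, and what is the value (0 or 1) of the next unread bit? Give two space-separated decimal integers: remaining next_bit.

Read 1: bits[0:9] width=9 -> value=427 (bin 110101011); offset now 9 = byte 1 bit 1; 39 bits remain
Read 2: bits[9:19] width=10 -> value=797 (bin 1100011101); offset now 19 = byte 2 bit 3; 29 bits remain
Read 3: bits[19:27] width=8 -> value=24 (bin 00011000); offset now 27 = byte 3 bit 3; 21 bits remain
Read 4: bits[27:33] width=6 -> value=28 (bin 011100); offset now 33 = byte 4 bit 1; 15 bits remain
Read 5: bits[33:38] width=5 -> value=15 (bin 01111); offset now 38 = byte 4 bit 6; 10 bits remain

Answer: 10 1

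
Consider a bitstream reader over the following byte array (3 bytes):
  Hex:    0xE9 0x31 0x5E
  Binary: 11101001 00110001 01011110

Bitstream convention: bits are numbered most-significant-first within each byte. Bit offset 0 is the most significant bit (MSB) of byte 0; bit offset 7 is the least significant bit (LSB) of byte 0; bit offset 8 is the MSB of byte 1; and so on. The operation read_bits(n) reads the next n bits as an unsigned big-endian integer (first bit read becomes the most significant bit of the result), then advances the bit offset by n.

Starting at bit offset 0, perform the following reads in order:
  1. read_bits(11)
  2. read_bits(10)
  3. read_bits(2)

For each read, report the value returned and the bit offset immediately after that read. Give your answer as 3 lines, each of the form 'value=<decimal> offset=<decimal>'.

Answer: value=1865 offset=11
value=555 offset=21
value=3 offset=23

Derivation:
Read 1: bits[0:11] width=11 -> value=1865 (bin 11101001001); offset now 11 = byte 1 bit 3; 13 bits remain
Read 2: bits[11:21] width=10 -> value=555 (bin 1000101011); offset now 21 = byte 2 bit 5; 3 bits remain
Read 3: bits[21:23] width=2 -> value=3 (bin 11); offset now 23 = byte 2 bit 7; 1 bits remain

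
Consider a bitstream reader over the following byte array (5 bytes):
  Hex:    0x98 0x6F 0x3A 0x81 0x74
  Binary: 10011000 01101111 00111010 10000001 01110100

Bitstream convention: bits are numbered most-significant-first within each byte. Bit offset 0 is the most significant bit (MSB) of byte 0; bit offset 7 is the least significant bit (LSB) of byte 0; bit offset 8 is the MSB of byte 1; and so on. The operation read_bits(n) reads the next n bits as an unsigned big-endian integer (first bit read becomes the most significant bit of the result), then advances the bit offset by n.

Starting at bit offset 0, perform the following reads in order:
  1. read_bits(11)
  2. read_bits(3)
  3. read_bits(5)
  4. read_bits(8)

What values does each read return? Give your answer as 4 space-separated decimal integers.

Read 1: bits[0:11] width=11 -> value=1219 (bin 10011000011); offset now 11 = byte 1 bit 3; 29 bits remain
Read 2: bits[11:14] width=3 -> value=3 (bin 011); offset now 14 = byte 1 bit 6; 26 bits remain
Read 3: bits[14:19] width=5 -> value=25 (bin 11001); offset now 19 = byte 2 bit 3; 21 bits remain
Read 4: bits[19:27] width=8 -> value=212 (bin 11010100); offset now 27 = byte 3 bit 3; 13 bits remain

Answer: 1219 3 25 212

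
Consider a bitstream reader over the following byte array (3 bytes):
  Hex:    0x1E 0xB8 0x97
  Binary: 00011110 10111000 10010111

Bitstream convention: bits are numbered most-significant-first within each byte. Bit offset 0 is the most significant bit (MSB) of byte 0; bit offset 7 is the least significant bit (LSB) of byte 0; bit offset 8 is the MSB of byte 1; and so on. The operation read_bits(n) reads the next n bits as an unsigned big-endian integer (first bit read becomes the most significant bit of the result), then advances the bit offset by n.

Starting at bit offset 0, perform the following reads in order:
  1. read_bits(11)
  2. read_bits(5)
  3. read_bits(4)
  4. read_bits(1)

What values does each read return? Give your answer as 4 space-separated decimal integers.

Read 1: bits[0:11] width=11 -> value=245 (bin 00011110101); offset now 11 = byte 1 bit 3; 13 bits remain
Read 2: bits[11:16] width=5 -> value=24 (bin 11000); offset now 16 = byte 2 bit 0; 8 bits remain
Read 3: bits[16:20] width=4 -> value=9 (bin 1001); offset now 20 = byte 2 bit 4; 4 bits remain
Read 4: bits[20:21] width=1 -> value=0 (bin 0); offset now 21 = byte 2 bit 5; 3 bits remain

Answer: 245 24 9 0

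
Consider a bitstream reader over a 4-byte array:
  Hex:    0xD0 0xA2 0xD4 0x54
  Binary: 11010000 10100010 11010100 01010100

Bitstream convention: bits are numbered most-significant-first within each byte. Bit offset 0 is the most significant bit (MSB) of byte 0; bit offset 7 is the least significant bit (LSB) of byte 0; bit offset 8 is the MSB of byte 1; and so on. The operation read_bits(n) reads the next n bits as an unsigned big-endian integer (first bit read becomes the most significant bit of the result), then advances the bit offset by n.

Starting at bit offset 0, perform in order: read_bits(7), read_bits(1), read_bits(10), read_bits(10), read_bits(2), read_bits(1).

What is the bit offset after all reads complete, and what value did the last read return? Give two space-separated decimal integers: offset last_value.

Read 1: bits[0:7] width=7 -> value=104 (bin 1101000); offset now 7 = byte 0 bit 7; 25 bits remain
Read 2: bits[7:8] width=1 -> value=0 (bin 0); offset now 8 = byte 1 bit 0; 24 bits remain
Read 3: bits[8:18] width=10 -> value=651 (bin 1010001011); offset now 18 = byte 2 bit 2; 14 bits remain
Read 4: bits[18:28] width=10 -> value=325 (bin 0101000101); offset now 28 = byte 3 bit 4; 4 bits remain
Read 5: bits[28:30] width=2 -> value=1 (bin 01); offset now 30 = byte 3 bit 6; 2 bits remain
Read 6: bits[30:31] width=1 -> value=0 (bin 0); offset now 31 = byte 3 bit 7; 1 bits remain

Answer: 31 0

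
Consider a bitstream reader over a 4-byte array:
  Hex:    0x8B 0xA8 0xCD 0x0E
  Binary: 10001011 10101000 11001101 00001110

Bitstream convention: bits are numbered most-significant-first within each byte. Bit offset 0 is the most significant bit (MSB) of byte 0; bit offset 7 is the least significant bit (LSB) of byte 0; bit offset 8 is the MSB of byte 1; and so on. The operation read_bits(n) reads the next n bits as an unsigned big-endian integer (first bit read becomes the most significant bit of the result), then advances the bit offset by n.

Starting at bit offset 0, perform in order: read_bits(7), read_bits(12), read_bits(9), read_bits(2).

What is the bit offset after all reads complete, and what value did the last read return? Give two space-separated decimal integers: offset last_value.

Read 1: bits[0:7] width=7 -> value=69 (bin 1000101); offset now 7 = byte 0 bit 7; 25 bits remain
Read 2: bits[7:19] width=12 -> value=3398 (bin 110101000110); offset now 19 = byte 2 bit 3; 13 bits remain
Read 3: bits[19:28] width=9 -> value=208 (bin 011010000); offset now 28 = byte 3 bit 4; 4 bits remain
Read 4: bits[28:30] width=2 -> value=3 (bin 11); offset now 30 = byte 3 bit 6; 2 bits remain

Answer: 30 3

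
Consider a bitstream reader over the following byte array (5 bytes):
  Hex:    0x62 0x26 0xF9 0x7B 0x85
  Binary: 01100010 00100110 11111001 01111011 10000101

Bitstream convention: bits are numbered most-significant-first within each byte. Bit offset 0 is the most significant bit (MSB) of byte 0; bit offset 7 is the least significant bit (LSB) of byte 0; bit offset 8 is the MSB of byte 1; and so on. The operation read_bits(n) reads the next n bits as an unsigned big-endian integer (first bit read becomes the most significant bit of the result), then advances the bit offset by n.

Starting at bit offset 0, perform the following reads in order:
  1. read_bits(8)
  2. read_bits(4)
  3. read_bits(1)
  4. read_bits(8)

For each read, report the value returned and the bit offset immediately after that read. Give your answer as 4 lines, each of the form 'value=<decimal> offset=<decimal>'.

Read 1: bits[0:8] width=8 -> value=98 (bin 01100010); offset now 8 = byte 1 bit 0; 32 bits remain
Read 2: bits[8:12] width=4 -> value=2 (bin 0010); offset now 12 = byte 1 bit 4; 28 bits remain
Read 3: bits[12:13] width=1 -> value=0 (bin 0); offset now 13 = byte 1 bit 5; 27 bits remain
Read 4: bits[13:21] width=8 -> value=223 (bin 11011111); offset now 21 = byte 2 bit 5; 19 bits remain

Answer: value=98 offset=8
value=2 offset=12
value=0 offset=13
value=223 offset=21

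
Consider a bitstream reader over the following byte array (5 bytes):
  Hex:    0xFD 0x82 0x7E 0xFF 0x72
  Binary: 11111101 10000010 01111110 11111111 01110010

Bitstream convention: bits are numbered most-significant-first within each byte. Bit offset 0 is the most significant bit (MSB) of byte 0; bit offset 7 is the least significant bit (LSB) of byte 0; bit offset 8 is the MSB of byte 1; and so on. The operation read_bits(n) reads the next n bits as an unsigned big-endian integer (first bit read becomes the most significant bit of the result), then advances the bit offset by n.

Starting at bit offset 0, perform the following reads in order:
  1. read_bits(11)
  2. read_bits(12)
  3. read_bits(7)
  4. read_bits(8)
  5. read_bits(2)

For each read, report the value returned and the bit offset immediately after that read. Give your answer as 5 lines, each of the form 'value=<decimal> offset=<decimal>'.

Answer: value=2028 offset=11
value=319 offset=23
value=63 offset=30
value=220 offset=38
value=2 offset=40

Derivation:
Read 1: bits[0:11] width=11 -> value=2028 (bin 11111101100); offset now 11 = byte 1 bit 3; 29 bits remain
Read 2: bits[11:23] width=12 -> value=319 (bin 000100111111); offset now 23 = byte 2 bit 7; 17 bits remain
Read 3: bits[23:30] width=7 -> value=63 (bin 0111111); offset now 30 = byte 3 bit 6; 10 bits remain
Read 4: bits[30:38] width=8 -> value=220 (bin 11011100); offset now 38 = byte 4 bit 6; 2 bits remain
Read 5: bits[38:40] width=2 -> value=2 (bin 10); offset now 40 = byte 5 bit 0; 0 bits remain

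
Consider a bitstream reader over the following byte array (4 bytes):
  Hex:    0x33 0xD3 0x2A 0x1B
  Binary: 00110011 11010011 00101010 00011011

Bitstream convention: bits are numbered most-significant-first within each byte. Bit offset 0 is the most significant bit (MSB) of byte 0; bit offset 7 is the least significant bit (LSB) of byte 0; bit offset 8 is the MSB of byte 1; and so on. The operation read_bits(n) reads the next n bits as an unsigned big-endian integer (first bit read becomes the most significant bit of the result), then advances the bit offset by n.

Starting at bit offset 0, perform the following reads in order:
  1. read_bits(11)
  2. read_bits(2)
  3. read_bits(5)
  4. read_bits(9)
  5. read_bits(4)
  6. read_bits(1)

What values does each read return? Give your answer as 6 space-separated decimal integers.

Answer: 414 2 12 336 13 1

Derivation:
Read 1: bits[0:11] width=11 -> value=414 (bin 00110011110); offset now 11 = byte 1 bit 3; 21 bits remain
Read 2: bits[11:13] width=2 -> value=2 (bin 10); offset now 13 = byte 1 bit 5; 19 bits remain
Read 3: bits[13:18] width=5 -> value=12 (bin 01100); offset now 18 = byte 2 bit 2; 14 bits remain
Read 4: bits[18:27] width=9 -> value=336 (bin 101010000); offset now 27 = byte 3 bit 3; 5 bits remain
Read 5: bits[27:31] width=4 -> value=13 (bin 1101); offset now 31 = byte 3 bit 7; 1 bits remain
Read 6: bits[31:32] width=1 -> value=1 (bin 1); offset now 32 = byte 4 bit 0; 0 bits remain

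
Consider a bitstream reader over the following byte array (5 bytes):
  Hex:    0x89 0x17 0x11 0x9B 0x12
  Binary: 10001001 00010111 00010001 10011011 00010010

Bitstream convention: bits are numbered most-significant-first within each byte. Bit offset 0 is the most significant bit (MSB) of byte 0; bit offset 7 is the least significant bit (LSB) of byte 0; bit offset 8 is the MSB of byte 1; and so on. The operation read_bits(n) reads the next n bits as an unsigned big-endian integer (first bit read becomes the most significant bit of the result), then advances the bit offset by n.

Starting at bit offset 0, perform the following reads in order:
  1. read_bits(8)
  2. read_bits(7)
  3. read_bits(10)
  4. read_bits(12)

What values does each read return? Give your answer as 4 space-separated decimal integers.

Answer: 137 11 547 866

Derivation:
Read 1: bits[0:8] width=8 -> value=137 (bin 10001001); offset now 8 = byte 1 bit 0; 32 bits remain
Read 2: bits[8:15] width=7 -> value=11 (bin 0001011); offset now 15 = byte 1 bit 7; 25 bits remain
Read 3: bits[15:25] width=10 -> value=547 (bin 1000100011); offset now 25 = byte 3 bit 1; 15 bits remain
Read 4: bits[25:37] width=12 -> value=866 (bin 001101100010); offset now 37 = byte 4 bit 5; 3 bits remain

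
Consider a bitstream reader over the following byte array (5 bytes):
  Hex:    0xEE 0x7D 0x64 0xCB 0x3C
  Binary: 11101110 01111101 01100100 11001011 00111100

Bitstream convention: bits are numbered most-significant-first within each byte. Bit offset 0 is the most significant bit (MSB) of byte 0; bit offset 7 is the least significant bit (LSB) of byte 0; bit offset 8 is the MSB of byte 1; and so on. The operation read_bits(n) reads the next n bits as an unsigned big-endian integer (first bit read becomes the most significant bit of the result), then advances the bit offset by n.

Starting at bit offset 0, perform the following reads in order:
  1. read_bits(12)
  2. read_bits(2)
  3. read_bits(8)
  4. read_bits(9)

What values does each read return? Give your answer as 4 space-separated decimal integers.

Answer: 3815 3 89 101

Derivation:
Read 1: bits[0:12] width=12 -> value=3815 (bin 111011100111); offset now 12 = byte 1 bit 4; 28 bits remain
Read 2: bits[12:14] width=2 -> value=3 (bin 11); offset now 14 = byte 1 bit 6; 26 bits remain
Read 3: bits[14:22] width=8 -> value=89 (bin 01011001); offset now 22 = byte 2 bit 6; 18 bits remain
Read 4: bits[22:31] width=9 -> value=101 (bin 001100101); offset now 31 = byte 3 bit 7; 9 bits remain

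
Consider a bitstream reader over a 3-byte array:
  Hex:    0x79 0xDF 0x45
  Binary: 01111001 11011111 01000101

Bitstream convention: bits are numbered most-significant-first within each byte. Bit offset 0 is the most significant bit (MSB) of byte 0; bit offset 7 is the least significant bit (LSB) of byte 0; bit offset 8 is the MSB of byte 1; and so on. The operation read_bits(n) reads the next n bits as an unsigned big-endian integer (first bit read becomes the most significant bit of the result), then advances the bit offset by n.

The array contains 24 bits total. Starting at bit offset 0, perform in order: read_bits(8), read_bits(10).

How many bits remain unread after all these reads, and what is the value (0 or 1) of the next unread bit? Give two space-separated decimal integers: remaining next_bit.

Answer: 6 0

Derivation:
Read 1: bits[0:8] width=8 -> value=121 (bin 01111001); offset now 8 = byte 1 bit 0; 16 bits remain
Read 2: bits[8:18] width=10 -> value=893 (bin 1101111101); offset now 18 = byte 2 bit 2; 6 bits remain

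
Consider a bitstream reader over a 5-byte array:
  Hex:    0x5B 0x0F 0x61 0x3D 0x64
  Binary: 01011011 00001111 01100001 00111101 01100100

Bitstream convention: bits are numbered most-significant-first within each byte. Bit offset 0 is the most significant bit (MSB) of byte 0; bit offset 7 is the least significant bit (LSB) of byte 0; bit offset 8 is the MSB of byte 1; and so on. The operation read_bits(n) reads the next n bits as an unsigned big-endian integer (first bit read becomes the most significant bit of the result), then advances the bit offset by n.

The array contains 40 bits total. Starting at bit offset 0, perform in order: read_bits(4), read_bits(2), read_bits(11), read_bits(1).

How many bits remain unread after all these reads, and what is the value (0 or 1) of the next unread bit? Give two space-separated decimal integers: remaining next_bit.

Answer: 22 1

Derivation:
Read 1: bits[0:4] width=4 -> value=5 (bin 0101); offset now 4 = byte 0 bit 4; 36 bits remain
Read 2: bits[4:6] width=2 -> value=2 (bin 10); offset now 6 = byte 0 bit 6; 34 bits remain
Read 3: bits[6:17] width=11 -> value=1566 (bin 11000011110); offset now 17 = byte 2 bit 1; 23 bits remain
Read 4: bits[17:18] width=1 -> value=1 (bin 1); offset now 18 = byte 2 bit 2; 22 bits remain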